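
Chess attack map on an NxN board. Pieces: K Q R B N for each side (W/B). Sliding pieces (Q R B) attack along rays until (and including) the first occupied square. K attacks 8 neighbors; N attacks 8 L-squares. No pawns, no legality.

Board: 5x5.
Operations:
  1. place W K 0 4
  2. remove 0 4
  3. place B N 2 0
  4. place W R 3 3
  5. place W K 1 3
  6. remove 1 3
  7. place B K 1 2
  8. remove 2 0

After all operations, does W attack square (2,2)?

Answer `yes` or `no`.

Answer: no

Derivation:
Op 1: place WK@(0,4)
Op 2: remove (0,4)
Op 3: place BN@(2,0)
Op 4: place WR@(3,3)
Op 5: place WK@(1,3)
Op 6: remove (1,3)
Op 7: place BK@(1,2)
Op 8: remove (2,0)
Per-piece attacks for W:
  WR@(3,3): attacks (3,4) (3,2) (3,1) (3,0) (4,3) (2,3) (1,3) (0,3)
W attacks (2,2): no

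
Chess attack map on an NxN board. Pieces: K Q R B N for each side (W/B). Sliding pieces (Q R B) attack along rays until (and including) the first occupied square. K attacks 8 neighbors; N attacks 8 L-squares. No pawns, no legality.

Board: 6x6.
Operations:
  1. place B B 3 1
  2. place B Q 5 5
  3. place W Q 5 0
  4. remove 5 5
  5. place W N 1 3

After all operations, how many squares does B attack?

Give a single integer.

Answer: 6

Derivation:
Op 1: place BB@(3,1)
Op 2: place BQ@(5,5)
Op 3: place WQ@(5,0)
Op 4: remove (5,5)
Op 5: place WN@(1,3)
Per-piece attacks for B:
  BB@(3,1): attacks (4,2) (5,3) (4,0) (2,2) (1,3) (2,0) [ray(-1,1) blocked at (1,3)]
Union (6 distinct): (1,3) (2,0) (2,2) (4,0) (4,2) (5,3)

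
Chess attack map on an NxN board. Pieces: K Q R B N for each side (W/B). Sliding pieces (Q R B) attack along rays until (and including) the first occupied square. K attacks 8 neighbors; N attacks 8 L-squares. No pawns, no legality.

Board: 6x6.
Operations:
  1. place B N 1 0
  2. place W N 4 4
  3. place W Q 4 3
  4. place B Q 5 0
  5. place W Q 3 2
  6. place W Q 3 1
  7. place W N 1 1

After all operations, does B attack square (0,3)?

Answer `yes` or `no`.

Op 1: place BN@(1,0)
Op 2: place WN@(4,4)
Op 3: place WQ@(4,3)
Op 4: place BQ@(5,0)
Op 5: place WQ@(3,2)
Op 6: place WQ@(3,1)
Op 7: place WN@(1,1)
Per-piece attacks for B:
  BN@(1,0): attacks (2,2) (3,1) (0,2)
  BQ@(5,0): attacks (5,1) (5,2) (5,3) (5,4) (5,5) (4,0) (3,0) (2,0) (1,0) (4,1) (3,2) [ray(-1,0) blocked at (1,0); ray(-1,1) blocked at (3,2)]
B attacks (0,3): no

Answer: no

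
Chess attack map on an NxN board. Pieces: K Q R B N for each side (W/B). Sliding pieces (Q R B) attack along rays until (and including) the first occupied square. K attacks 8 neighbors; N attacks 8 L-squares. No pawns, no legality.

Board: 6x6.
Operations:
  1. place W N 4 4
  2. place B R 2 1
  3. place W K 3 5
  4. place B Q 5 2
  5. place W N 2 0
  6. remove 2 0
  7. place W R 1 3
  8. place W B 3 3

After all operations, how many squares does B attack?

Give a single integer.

Answer: 21

Derivation:
Op 1: place WN@(4,4)
Op 2: place BR@(2,1)
Op 3: place WK@(3,5)
Op 4: place BQ@(5,2)
Op 5: place WN@(2,0)
Op 6: remove (2,0)
Op 7: place WR@(1,3)
Op 8: place WB@(3,3)
Per-piece attacks for B:
  BR@(2,1): attacks (2,2) (2,3) (2,4) (2,5) (2,0) (3,1) (4,1) (5,1) (1,1) (0,1)
  BQ@(5,2): attacks (5,3) (5,4) (5,5) (5,1) (5,0) (4,2) (3,2) (2,2) (1,2) (0,2) (4,3) (3,4) (2,5) (4,1) (3,0)
Union (21 distinct): (0,1) (0,2) (1,1) (1,2) (2,0) (2,2) (2,3) (2,4) (2,5) (3,0) (3,1) (3,2) (3,4) (4,1) (4,2) (4,3) (5,0) (5,1) (5,3) (5,4) (5,5)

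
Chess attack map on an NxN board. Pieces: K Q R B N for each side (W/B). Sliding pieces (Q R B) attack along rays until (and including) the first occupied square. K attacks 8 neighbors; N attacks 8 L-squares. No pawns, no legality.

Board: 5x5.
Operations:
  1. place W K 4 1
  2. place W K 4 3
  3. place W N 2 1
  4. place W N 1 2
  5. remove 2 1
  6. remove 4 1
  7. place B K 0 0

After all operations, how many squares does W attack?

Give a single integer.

Op 1: place WK@(4,1)
Op 2: place WK@(4,3)
Op 3: place WN@(2,1)
Op 4: place WN@(1,2)
Op 5: remove (2,1)
Op 6: remove (4,1)
Op 7: place BK@(0,0)
Per-piece attacks for W:
  WN@(1,2): attacks (2,4) (3,3) (0,4) (2,0) (3,1) (0,0)
  WK@(4,3): attacks (4,4) (4,2) (3,3) (3,4) (3,2)
Union (10 distinct): (0,0) (0,4) (2,0) (2,4) (3,1) (3,2) (3,3) (3,4) (4,2) (4,4)

Answer: 10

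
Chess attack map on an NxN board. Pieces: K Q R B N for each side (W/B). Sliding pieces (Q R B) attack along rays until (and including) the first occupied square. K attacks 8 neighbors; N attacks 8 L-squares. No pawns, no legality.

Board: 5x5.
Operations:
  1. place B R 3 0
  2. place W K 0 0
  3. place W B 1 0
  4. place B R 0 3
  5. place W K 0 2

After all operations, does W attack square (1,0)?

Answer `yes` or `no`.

Op 1: place BR@(3,0)
Op 2: place WK@(0,0)
Op 3: place WB@(1,0)
Op 4: place BR@(0,3)
Op 5: place WK@(0,2)
Per-piece attacks for W:
  WK@(0,0): attacks (0,1) (1,0) (1,1)
  WK@(0,2): attacks (0,3) (0,1) (1,2) (1,3) (1,1)
  WB@(1,0): attacks (2,1) (3,2) (4,3) (0,1)
W attacks (1,0): yes

Answer: yes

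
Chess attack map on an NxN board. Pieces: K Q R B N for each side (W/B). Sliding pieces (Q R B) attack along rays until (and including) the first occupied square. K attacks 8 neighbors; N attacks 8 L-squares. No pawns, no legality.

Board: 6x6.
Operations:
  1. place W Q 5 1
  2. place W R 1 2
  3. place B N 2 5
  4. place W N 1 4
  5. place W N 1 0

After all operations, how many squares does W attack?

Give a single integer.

Answer: 22

Derivation:
Op 1: place WQ@(5,1)
Op 2: place WR@(1,2)
Op 3: place BN@(2,5)
Op 4: place WN@(1,4)
Op 5: place WN@(1,0)
Per-piece attacks for W:
  WN@(1,0): attacks (2,2) (3,1) (0,2)
  WR@(1,2): attacks (1,3) (1,4) (1,1) (1,0) (2,2) (3,2) (4,2) (5,2) (0,2) [ray(0,1) blocked at (1,4); ray(0,-1) blocked at (1,0)]
  WN@(1,4): attacks (3,5) (2,2) (3,3) (0,2)
  WQ@(5,1): attacks (5,2) (5,3) (5,4) (5,5) (5,0) (4,1) (3,1) (2,1) (1,1) (0,1) (4,2) (3,3) (2,4) (1,5) (4,0)
Union (22 distinct): (0,1) (0,2) (1,0) (1,1) (1,3) (1,4) (1,5) (2,1) (2,2) (2,4) (3,1) (3,2) (3,3) (3,5) (4,0) (4,1) (4,2) (5,0) (5,2) (5,3) (5,4) (5,5)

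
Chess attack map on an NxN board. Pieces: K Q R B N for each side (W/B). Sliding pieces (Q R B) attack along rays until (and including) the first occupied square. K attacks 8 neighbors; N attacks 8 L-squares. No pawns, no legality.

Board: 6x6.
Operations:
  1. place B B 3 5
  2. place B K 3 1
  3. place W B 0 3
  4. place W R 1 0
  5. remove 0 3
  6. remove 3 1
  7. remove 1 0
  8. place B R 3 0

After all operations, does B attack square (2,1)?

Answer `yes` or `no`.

Answer: no

Derivation:
Op 1: place BB@(3,5)
Op 2: place BK@(3,1)
Op 3: place WB@(0,3)
Op 4: place WR@(1,0)
Op 5: remove (0,3)
Op 6: remove (3,1)
Op 7: remove (1,0)
Op 8: place BR@(3,0)
Per-piece attacks for B:
  BR@(3,0): attacks (3,1) (3,2) (3,3) (3,4) (3,5) (4,0) (5,0) (2,0) (1,0) (0,0) [ray(0,1) blocked at (3,5)]
  BB@(3,5): attacks (4,4) (5,3) (2,4) (1,3) (0,2)
B attacks (2,1): no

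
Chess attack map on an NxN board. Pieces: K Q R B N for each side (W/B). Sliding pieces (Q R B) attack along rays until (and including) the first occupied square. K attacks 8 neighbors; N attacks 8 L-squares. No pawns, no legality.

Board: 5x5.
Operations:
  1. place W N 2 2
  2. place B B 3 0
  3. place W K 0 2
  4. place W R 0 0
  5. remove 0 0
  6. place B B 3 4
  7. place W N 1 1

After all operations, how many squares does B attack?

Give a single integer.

Answer: 7

Derivation:
Op 1: place WN@(2,2)
Op 2: place BB@(3,0)
Op 3: place WK@(0,2)
Op 4: place WR@(0,0)
Op 5: remove (0,0)
Op 6: place BB@(3,4)
Op 7: place WN@(1,1)
Per-piece attacks for B:
  BB@(3,0): attacks (4,1) (2,1) (1,2) (0,3)
  BB@(3,4): attacks (4,3) (2,3) (1,2) (0,1)
Union (7 distinct): (0,1) (0,3) (1,2) (2,1) (2,3) (4,1) (4,3)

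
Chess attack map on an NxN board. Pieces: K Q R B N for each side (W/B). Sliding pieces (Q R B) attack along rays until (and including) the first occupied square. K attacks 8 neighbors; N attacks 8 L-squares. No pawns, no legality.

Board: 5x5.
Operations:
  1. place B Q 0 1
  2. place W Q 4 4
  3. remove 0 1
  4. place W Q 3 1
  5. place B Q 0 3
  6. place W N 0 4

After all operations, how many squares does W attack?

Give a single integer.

Op 1: place BQ@(0,1)
Op 2: place WQ@(4,4)
Op 3: remove (0,1)
Op 4: place WQ@(3,1)
Op 5: place BQ@(0,3)
Op 6: place WN@(0,4)
Per-piece attacks for W:
  WN@(0,4): attacks (1,2) (2,3)
  WQ@(3,1): attacks (3,2) (3,3) (3,4) (3,0) (4,1) (2,1) (1,1) (0,1) (4,2) (4,0) (2,2) (1,3) (0,4) (2,0) [ray(-1,1) blocked at (0,4)]
  WQ@(4,4): attacks (4,3) (4,2) (4,1) (4,0) (3,4) (2,4) (1,4) (0,4) (3,3) (2,2) (1,1) (0,0) [ray(-1,0) blocked at (0,4)]
Union (20 distinct): (0,0) (0,1) (0,4) (1,1) (1,2) (1,3) (1,4) (2,0) (2,1) (2,2) (2,3) (2,4) (3,0) (3,2) (3,3) (3,4) (4,0) (4,1) (4,2) (4,3)

Answer: 20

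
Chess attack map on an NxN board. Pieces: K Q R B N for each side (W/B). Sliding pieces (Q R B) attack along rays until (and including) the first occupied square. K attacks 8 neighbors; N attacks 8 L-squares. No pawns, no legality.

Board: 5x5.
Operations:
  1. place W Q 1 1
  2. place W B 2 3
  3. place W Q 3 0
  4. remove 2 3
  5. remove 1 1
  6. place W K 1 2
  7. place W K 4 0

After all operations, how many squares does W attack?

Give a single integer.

Answer: 19

Derivation:
Op 1: place WQ@(1,1)
Op 2: place WB@(2,3)
Op 3: place WQ@(3,0)
Op 4: remove (2,3)
Op 5: remove (1,1)
Op 6: place WK@(1,2)
Op 7: place WK@(4,0)
Per-piece attacks for W:
  WK@(1,2): attacks (1,3) (1,1) (2,2) (0,2) (2,3) (2,1) (0,3) (0,1)
  WQ@(3,0): attacks (3,1) (3,2) (3,3) (3,4) (4,0) (2,0) (1,0) (0,0) (4,1) (2,1) (1,2) [ray(1,0) blocked at (4,0); ray(-1,1) blocked at (1,2)]
  WK@(4,0): attacks (4,1) (3,0) (3,1)
Union (19 distinct): (0,0) (0,1) (0,2) (0,3) (1,0) (1,1) (1,2) (1,3) (2,0) (2,1) (2,2) (2,3) (3,0) (3,1) (3,2) (3,3) (3,4) (4,0) (4,1)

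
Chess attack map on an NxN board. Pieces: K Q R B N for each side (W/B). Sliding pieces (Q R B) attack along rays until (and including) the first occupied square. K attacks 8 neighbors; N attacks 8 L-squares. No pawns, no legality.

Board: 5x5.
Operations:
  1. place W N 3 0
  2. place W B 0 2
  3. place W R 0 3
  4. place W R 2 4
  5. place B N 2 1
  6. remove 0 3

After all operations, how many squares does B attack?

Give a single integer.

Op 1: place WN@(3,0)
Op 2: place WB@(0,2)
Op 3: place WR@(0,3)
Op 4: place WR@(2,4)
Op 5: place BN@(2,1)
Op 6: remove (0,3)
Per-piece attacks for B:
  BN@(2,1): attacks (3,3) (4,2) (1,3) (0,2) (4,0) (0,0)
Union (6 distinct): (0,0) (0,2) (1,3) (3,3) (4,0) (4,2)

Answer: 6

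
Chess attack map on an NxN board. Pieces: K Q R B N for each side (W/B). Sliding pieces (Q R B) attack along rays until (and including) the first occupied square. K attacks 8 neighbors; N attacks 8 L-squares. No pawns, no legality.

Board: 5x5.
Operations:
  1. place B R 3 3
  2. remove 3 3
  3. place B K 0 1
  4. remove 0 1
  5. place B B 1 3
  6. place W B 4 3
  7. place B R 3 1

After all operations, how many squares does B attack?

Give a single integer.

Answer: 13

Derivation:
Op 1: place BR@(3,3)
Op 2: remove (3,3)
Op 3: place BK@(0,1)
Op 4: remove (0,1)
Op 5: place BB@(1,3)
Op 6: place WB@(4,3)
Op 7: place BR@(3,1)
Per-piece attacks for B:
  BB@(1,3): attacks (2,4) (2,2) (3,1) (0,4) (0,2) [ray(1,-1) blocked at (3,1)]
  BR@(3,1): attacks (3,2) (3,3) (3,4) (3,0) (4,1) (2,1) (1,1) (0,1)
Union (13 distinct): (0,1) (0,2) (0,4) (1,1) (2,1) (2,2) (2,4) (3,0) (3,1) (3,2) (3,3) (3,4) (4,1)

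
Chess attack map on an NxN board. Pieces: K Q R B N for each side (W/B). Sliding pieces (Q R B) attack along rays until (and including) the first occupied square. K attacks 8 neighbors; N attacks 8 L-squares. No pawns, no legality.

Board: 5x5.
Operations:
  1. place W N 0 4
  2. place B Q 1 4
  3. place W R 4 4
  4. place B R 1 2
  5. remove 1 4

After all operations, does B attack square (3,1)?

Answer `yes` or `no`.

Op 1: place WN@(0,4)
Op 2: place BQ@(1,4)
Op 3: place WR@(4,4)
Op 4: place BR@(1,2)
Op 5: remove (1,4)
Per-piece attacks for B:
  BR@(1,2): attacks (1,3) (1,4) (1,1) (1,0) (2,2) (3,2) (4,2) (0,2)
B attacks (3,1): no

Answer: no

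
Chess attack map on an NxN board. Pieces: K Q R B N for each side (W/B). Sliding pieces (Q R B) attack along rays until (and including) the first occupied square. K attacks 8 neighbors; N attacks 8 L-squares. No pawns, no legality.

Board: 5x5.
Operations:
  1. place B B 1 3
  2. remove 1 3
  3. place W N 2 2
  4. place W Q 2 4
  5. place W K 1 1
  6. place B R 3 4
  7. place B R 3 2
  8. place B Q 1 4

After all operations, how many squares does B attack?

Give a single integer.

Op 1: place BB@(1,3)
Op 2: remove (1,3)
Op 3: place WN@(2,2)
Op 4: place WQ@(2,4)
Op 5: place WK@(1,1)
Op 6: place BR@(3,4)
Op 7: place BR@(3,2)
Op 8: place BQ@(1,4)
Per-piece attacks for B:
  BQ@(1,4): attacks (1,3) (1,2) (1,1) (2,4) (0,4) (2,3) (3,2) (0,3) [ray(0,-1) blocked at (1,1); ray(1,0) blocked at (2,4); ray(1,-1) blocked at (3,2)]
  BR@(3,2): attacks (3,3) (3,4) (3,1) (3,0) (4,2) (2,2) [ray(0,1) blocked at (3,4); ray(-1,0) blocked at (2,2)]
  BR@(3,4): attacks (3,3) (3,2) (4,4) (2,4) [ray(0,-1) blocked at (3,2); ray(-1,0) blocked at (2,4)]
Union (15 distinct): (0,3) (0,4) (1,1) (1,2) (1,3) (2,2) (2,3) (2,4) (3,0) (3,1) (3,2) (3,3) (3,4) (4,2) (4,4)

Answer: 15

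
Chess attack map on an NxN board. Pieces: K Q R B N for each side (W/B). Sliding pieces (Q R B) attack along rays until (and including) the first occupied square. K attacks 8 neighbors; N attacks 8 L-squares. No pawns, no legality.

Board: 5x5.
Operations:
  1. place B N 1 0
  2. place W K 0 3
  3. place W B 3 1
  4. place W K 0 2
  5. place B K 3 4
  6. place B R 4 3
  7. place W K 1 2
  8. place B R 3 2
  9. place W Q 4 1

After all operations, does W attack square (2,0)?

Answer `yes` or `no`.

Answer: yes

Derivation:
Op 1: place BN@(1,0)
Op 2: place WK@(0,3)
Op 3: place WB@(3,1)
Op 4: place WK@(0,2)
Op 5: place BK@(3,4)
Op 6: place BR@(4,3)
Op 7: place WK@(1,2)
Op 8: place BR@(3,2)
Op 9: place WQ@(4,1)
Per-piece attacks for W:
  WK@(0,2): attacks (0,3) (0,1) (1,2) (1,3) (1,1)
  WK@(0,3): attacks (0,4) (0,2) (1,3) (1,4) (1,2)
  WK@(1,2): attacks (1,3) (1,1) (2,2) (0,2) (2,3) (2,1) (0,3) (0,1)
  WB@(3,1): attacks (4,2) (4,0) (2,2) (1,3) (0,4) (2,0)
  WQ@(4,1): attacks (4,2) (4,3) (4,0) (3,1) (3,2) (3,0) [ray(0,1) blocked at (4,3); ray(-1,0) blocked at (3,1); ray(-1,1) blocked at (3,2)]
W attacks (2,0): yes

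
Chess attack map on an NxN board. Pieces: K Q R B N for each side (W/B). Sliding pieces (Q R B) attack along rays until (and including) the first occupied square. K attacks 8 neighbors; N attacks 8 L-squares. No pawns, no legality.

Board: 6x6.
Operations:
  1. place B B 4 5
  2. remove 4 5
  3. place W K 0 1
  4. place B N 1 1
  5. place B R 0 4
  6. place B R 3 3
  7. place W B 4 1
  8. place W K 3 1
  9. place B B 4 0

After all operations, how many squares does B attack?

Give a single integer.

Answer: 18

Derivation:
Op 1: place BB@(4,5)
Op 2: remove (4,5)
Op 3: place WK@(0,1)
Op 4: place BN@(1,1)
Op 5: place BR@(0,4)
Op 6: place BR@(3,3)
Op 7: place WB@(4,1)
Op 8: place WK@(3,1)
Op 9: place BB@(4,0)
Per-piece attacks for B:
  BR@(0,4): attacks (0,5) (0,3) (0,2) (0,1) (1,4) (2,4) (3,4) (4,4) (5,4) [ray(0,-1) blocked at (0,1)]
  BN@(1,1): attacks (2,3) (3,2) (0,3) (3,0)
  BR@(3,3): attacks (3,4) (3,5) (3,2) (3,1) (4,3) (5,3) (2,3) (1,3) (0,3) [ray(0,-1) blocked at (3,1)]
  BB@(4,0): attacks (5,1) (3,1) [ray(-1,1) blocked at (3,1)]
Union (18 distinct): (0,1) (0,2) (0,3) (0,5) (1,3) (1,4) (2,3) (2,4) (3,0) (3,1) (3,2) (3,4) (3,5) (4,3) (4,4) (5,1) (5,3) (5,4)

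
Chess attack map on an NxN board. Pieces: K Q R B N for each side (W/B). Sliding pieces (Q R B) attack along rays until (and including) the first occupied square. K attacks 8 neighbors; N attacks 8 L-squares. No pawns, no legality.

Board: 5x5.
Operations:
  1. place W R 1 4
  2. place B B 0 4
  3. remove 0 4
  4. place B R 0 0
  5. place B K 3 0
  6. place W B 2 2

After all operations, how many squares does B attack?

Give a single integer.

Answer: 11

Derivation:
Op 1: place WR@(1,4)
Op 2: place BB@(0,4)
Op 3: remove (0,4)
Op 4: place BR@(0,0)
Op 5: place BK@(3,0)
Op 6: place WB@(2,2)
Per-piece attacks for B:
  BR@(0,0): attacks (0,1) (0,2) (0,3) (0,4) (1,0) (2,0) (3,0) [ray(1,0) blocked at (3,0)]
  BK@(3,0): attacks (3,1) (4,0) (2,0) (4,1) (2,1)
Union (11 distinct): (0,1) (0,2) (0,3) (0,4) (1,0) (2,0) (2,1) (3,0) (3,1) (4,0) (4,1)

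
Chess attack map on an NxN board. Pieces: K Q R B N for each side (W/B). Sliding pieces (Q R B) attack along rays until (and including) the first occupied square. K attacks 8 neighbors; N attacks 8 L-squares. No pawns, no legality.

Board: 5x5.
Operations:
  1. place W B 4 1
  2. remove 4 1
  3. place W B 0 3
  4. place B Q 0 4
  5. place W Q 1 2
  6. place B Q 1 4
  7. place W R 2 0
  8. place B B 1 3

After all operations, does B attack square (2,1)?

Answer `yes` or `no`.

Op 1: place WB@(4,1)
Op 2: remove (4,1)
Op 3: place WB@(0,3)
Op 4: place BQ@(0,4)
Op 5: place WQ@(1,2)
Op 6: place BQ@(1,4)
Op 7: place WR@(2,0)
Op 8: place BB@(1,3)
Per-piece attacks for B:
  BQ@(0,4): attacks (0,3) (1,4) (1,3) [ray(0,-1) blocked at (0,3); ray(1,0) blocked at (1,4); ray(1,-1) blocked at (1,3)]
  BB@(1,3): attacks (2,4) (2,2) (3,1) (4,0) (0,4) (0,2) [ray(-1,1) blocked at (0,4)]
  BQ@(1,4): attacks (1,3) (2,4) (3,4) (4,4) (0,4) (2,3) (3,2) (4,1) (0,3) [ray(0,-1) blocked at (1,3); ray(-1,0) blocked at (0,4); ray(-1,-1) blocked at (0,3)]
B attacks (2,1): no

Answer: no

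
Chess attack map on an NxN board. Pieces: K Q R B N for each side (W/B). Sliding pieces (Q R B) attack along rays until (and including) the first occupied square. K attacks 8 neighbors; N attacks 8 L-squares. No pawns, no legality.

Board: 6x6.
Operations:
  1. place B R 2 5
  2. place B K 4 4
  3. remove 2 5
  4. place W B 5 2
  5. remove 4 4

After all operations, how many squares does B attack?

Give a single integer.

Answer: 0

Derivation:
Op 1: place BR@(2,5)
Op 2: place BK@(4,4)
Op 3: remove (2,5)
Op 4: place WB@(5,2)
Op 5: remove (4,4)
Per-piece attacks for B:
Union (0 distinct): (none)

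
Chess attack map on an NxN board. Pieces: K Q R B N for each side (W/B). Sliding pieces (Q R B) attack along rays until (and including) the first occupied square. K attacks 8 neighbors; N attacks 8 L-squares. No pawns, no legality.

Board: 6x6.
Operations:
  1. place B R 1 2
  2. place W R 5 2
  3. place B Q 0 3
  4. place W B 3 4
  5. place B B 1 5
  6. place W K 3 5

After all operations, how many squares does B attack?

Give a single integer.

Op 1: place BR@(1,2)
Op 2: place WR@(5,2)
Op 3: place BQ@(0,3)
Op 4: place WB@(3,4)
Op 5: place BB@(1,5)
Op 6: place WK@(3,5)
Per-piece attacks for B:
  BQ@(0,3): attacks (0,4) (0,5) (0,2) (0,1) (0,0) (1,3) (2,3) (3,3) (4,3) (5,3) (1,4) (2,5) (1,2) [ray(1,-1) blocked at (1,2)]
  BR@(1,2): attacks (1,3) (1,4) (1,5) (1,1) (1,0) (2,2) (3,2) (4,2) (5,2) (0,2) [ray(0,1) blocked at (1,5); ray(1,0) blocked at (5,2)]
  BB@(1,5): attacks (2,4) (3,3) (4,2) (5,1) (0,4)
Union (22 distinct): (0,0) (0,1) (0,2) (0,4) (0,5) (1,0) (1,1) (1,2) (1,3) (1,4) (1,5) (2,2) (2,3) (2,4) (2,5) (3,2) (3,3) (4,2) (4,3) (5,1) (5,2) (5,3)

Answer: 22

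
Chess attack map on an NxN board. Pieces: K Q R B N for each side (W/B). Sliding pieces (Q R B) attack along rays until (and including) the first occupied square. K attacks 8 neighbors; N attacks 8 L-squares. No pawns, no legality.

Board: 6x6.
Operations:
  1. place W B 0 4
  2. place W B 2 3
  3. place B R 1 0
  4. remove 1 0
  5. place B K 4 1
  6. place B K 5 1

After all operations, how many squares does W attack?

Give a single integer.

Op 1: place WB@(0,4)
Op 2: place WB@(2,3)
Op 3: place BR@(1,0)
Op 4: remove (1,0)
Op 5: place BK@(4,1)
Op 6: place BK@(5,1)
Per-piece attacks for W:
  WB@(0,4): attacks (1,5) (1,3) (2,2) (3,1) (4,0)
  WB@(2,3): attacks (3,4) (4,5) (3,2) (4,1) (1,4) (0,5) (1,2) (0,1) [ray(1,-1) blocked at (4,1)]
Union (13 distinct): (0,1) (0,5) (1,2) (1,3) (1,4) (1,5) (2,2) (3,1) (3,2) (3,4) (4,0) (4,1) (4,5)

Answer: 13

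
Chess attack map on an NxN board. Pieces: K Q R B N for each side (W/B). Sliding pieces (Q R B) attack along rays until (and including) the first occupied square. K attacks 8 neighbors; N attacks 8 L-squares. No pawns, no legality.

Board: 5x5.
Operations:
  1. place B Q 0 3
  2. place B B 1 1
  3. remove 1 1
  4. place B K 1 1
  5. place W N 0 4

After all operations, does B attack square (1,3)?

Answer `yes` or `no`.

Answer: yes

Derivation:
Op 1: place BQ@(0,3)
Op 2: place BB@(1,1)
Op 3: remove (1,1)
Op 4: place BK@(1,1)
Op 5: place WN@(0,4)
Per-piece attacks for B:
  BQ@(0,3): attacks (0,4) (0,2) (0,1) (0,0) (1,3) (2,3) (3,3) (4,3) (1,4) (1,2) (2,1) (3,0) [ray(0,1) blocked at (0,4)]
  BK@(1,1): attacks (1,2) (1,0) (2,1) (0,1) (2,2) (2,0) (0,2) (0,0)
B attacks (1,3): yes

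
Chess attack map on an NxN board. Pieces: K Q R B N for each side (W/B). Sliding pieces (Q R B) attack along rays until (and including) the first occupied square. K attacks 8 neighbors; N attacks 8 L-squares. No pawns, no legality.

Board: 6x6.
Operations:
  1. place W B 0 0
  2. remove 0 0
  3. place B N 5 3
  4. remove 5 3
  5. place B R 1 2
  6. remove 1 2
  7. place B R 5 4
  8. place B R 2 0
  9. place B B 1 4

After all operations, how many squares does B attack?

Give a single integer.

Answer: 21

Derivation:
Op 1: place WB@(0,0)
Op 2: remove (0,0)
Op 3: place BN@(5,3)
Op 4: remove (5,3)
Op 5: place BR@(1,2)
Op 6: remove (1,2)
Op 7: place BR@(5,4)
Op 8: place BR@(2,0)
Op 9: place BB@(1,4)
Per-piece attacks for B:
  BB@(1,4): attacks (2,5) (2,3) (3,2) (4,1) (5,0) (0,5) (0,3)
  BR@(2,0): attacks (2,1) (2,2) (2,3) (2,4) (2,5) (3,0) (4,0) (5,0) (1,0) (0,0)
  BR@(5,4): attacks (5,5) (5,3) (5,2) (5,1) (5,0) (4,4) (3,4) (2,4) (1,4) [ray(-1,0) blocked at (1,4)]
Union (21 distinct): (0,0) (0,3) (0,5) (1,0) (1,4) (2,1) (2,2) (2,3) (2,4) (2,5) (3,0) (3,2) (3,4) (4,0) (4,1) (4,4) (5,0) (5,1) (5,2) (5,3) (5,5)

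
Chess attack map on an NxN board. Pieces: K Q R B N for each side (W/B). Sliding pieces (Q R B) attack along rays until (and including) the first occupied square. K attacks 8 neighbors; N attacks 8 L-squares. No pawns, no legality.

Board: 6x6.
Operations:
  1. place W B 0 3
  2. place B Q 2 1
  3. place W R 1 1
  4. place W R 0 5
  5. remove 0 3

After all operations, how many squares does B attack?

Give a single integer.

Op 1: place WB@(0,3)
Op 2: place BQ@(2,1)
Op 3: place WR@(1,1)
Op 4: place WR@(0,5)
Op 5: remove (0,3)
Per-piece attacks for B:
  BQ@(2,1): attacks (2,2) (2,3) (2,4) (2,5) (2,0) (3,1) (4,1) (5,1) (1,1) (3,2) (4,3) (5,4) (3,0) (1,2) (0,3) (1,0) [ray(-1,0) blocked at (1,1)]
Union (16 distinct): (0,3) (1,0) (1,1) (1,2) (2,0) (2,2) (2,3) (2,4) (2,5) (3,0) (3,1) (3,2) (4,1) (4,3) (5,1) (5,4)

Answer: 16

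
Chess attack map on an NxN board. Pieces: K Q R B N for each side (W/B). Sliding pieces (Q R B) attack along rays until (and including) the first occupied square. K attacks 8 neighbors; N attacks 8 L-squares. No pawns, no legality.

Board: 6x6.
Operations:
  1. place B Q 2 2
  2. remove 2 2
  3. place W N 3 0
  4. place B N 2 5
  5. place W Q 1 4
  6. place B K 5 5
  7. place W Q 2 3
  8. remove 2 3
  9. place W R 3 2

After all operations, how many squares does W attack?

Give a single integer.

Answer: 24

Derivation:
Op 1: place BQ@(2,2)
Op 2: remove (2,2)
Op 3: place WN@(3,0)
Op 4: place BN@(2,5)
Op 5: place WQ@(1,4)
Op 6: place BK@(5,5)
Op 7: place WQ@(2,3)
Op 8: remove (2,3)
Op 9: place WR@(3,2)
Per-piece attacks for W:
  WQ@(1,4): attacks (1,5) (1,3) (1,2) (1,1) (1,0) (2,4) (3,4) (4,4) (5,4) (0,4) (2,5) (2,3) (3,2) (0,5) (0,3) [ray(1,1) blocked at (2,5); ray(1,-1) blocked at (3,2)]
  WN@(3,0): attacks (4,2) (5,1) (2,2) (1,1)
  WR@(3,2): attacks (3,3) (3,4) (3,5) (3,1) (3,0) (4,2) (5,2) (2,2) (1,2) (0,2) [ray(0,-1) blocked at (3,0)]
Union (24 distinct): (0,2) (0,3) (0,4) (0,5) (1,0) (1,1) (1,2) (1,3) (1,5) (2,2) (2,3) (2,4) (2,5) (3,0) (3,1) (3,2) (3,3) (3,4) (3,5) (4,2) (4,4) (5,1) (5,2) (5,4)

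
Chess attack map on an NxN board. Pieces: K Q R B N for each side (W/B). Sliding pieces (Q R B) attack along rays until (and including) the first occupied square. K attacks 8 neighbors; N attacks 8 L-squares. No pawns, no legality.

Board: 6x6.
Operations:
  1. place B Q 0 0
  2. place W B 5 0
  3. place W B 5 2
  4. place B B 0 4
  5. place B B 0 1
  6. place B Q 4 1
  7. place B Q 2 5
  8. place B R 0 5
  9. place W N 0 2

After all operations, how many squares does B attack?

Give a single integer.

Op 1: place BQ@(0,0)
Op 2: place WB@(5,0)
Op 3: place WB@(5,2)
Op 4: place BB@(0,4)
Op 5: place BB@(0,1)
Op 6: place BQ@(4,1)
Op 7: place BQ@(2,5)
Op 8: place BR@(0,5)
Op 9: place WN@(0,2)
Per-piece attacks for B:
  BQ@(0,0): attacks (0,1) (1,0) (2,0) (3,0) (4,0) (5,0) (1,1) (2,2) (3,3) (4,4) (5,5) [ray(0,1) blocked at (0,1); ray(1,0) blocked at (5,0)]
  BB@(0,1): attacks (1,2) (2,3) (3,4) (4,5) (1,0)
  BB@(0,4): attacks (1,5) (1,3) (2,2) (3,1) (4,0)
  BR@(0,5): attacks (0,4) (1,5) (2,5) [ray(0,-1) blocked at (0,4); ray(1,0) blocked at (2,5)]
  BQ@(2,5): attacks (2,4) (2,3) (2,2) (2,1) (2,0) (3,5) (4,5) (5,5) (1,5) (0,5) (3,4) (4,3) (5,2) (1,4) (0,3) [ray(-1,0) blocked at (0,5); ray(1,-1) blocked at (5,2)]
  BQ@(4,1): attacks (4,2) (4,3) (4,4) (4,5) (4,0) (5,1) (3,1) (2,1) (1,1) (0,1) (5,2) (5,0) (3,2) (2,3) (1,4) (0,5) (3,0) [ray(-1,0) blocked at (0,1); ray(1,1) blocked at (5,2); ray(1,-1) blocked at (5,0); ray(-1,1) blocked at (0,5)]
Union (31 distinct): (0,1) (0,3) (0,4) (0,5) (1,0) (1,1) (1,2) (1,3) (1,4) (1,5) (2,0) (2,1) (2,2) (2,3) (2,4) (2,5) (3,0) (3,1) (3,2) (3,3) (3,4) (3,5) (4,0) (4,2) (4,3) (4,4) (4,5) (5,0) (5,1) (5,2) (5,5)

Answer: 31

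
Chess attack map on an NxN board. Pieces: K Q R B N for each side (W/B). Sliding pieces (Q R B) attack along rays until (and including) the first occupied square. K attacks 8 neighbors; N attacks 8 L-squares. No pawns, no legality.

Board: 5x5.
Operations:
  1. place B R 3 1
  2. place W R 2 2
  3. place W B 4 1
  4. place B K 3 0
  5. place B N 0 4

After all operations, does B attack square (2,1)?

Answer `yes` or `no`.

Answer: yes

Derivation:
Op 1: place BR@(3,1)
Op 2: place WR@(2,2)
Op 3: place WB@(4,1)
Op 4: place BK@(3,0)
Op 5: place BN@(0,4)
Per-piece attacks for B:
  BN@(0,4): attacks (1,2) (2,3)
  BK@(3,0): attacks (3,1) (4,0) (2,0) (4,1) (2,1)
  BR@(3,1): attacks (3,2) (3,3) (3,4) (3,0) (4,1) (2,1) (1,1) (0,1) [ray(0,-1) blocked at (3,0); ray(1,0) blocked at (4,1)]
B attacks (2,1): yes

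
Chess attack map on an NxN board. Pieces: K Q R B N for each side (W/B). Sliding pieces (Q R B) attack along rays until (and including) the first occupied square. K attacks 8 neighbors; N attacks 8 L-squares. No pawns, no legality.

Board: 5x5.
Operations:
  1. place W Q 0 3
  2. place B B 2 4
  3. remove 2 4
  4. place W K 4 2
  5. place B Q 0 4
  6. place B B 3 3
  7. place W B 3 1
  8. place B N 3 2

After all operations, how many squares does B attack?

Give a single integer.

Answer: 13

Derivation:
Op 1: place WQ@(0,3)
Op 2: place BB@(2,4)
Op 3: remove (2,4)
Op 4: place WK@(4,2)
Op 5: place BQ@(0,4)
Op 6: place BB@(3,3)
Op 7: place WB@(3,1)
Op 8: place BN@(3,2)
Per-piece attacks for B:
  BQ@(0,4): attacks (0,3) (1,4) (2,4) (3,4) (4,4) (1,3) (2,2) (3,1) [ray(0,-1) blocked at (0,3); ray(1,-1) blocked at (3,1)]
  BN@(3,2): attacks (4,4) (2,4) (1,3) (4,0) (2,0) (1,1)
  BB@(3,3): attacks (4,4) (4,2) (2,4) (2,2) (1,1) (0,0) [ray(1,-1) blocked at (4,2)]
Union (13 distinct): (0,0) (0,3) (1,1) (1,3) (1,4) (2,0) (2,2) (2,4) (3,1) (3,4) (4,0) (4,2) (4,4)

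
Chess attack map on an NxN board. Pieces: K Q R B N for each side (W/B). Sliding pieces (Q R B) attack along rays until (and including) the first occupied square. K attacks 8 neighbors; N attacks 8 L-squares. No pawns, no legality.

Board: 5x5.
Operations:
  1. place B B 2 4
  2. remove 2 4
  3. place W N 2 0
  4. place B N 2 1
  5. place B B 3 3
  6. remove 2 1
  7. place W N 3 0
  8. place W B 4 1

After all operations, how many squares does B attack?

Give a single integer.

Op 1: place BB@(2,4)
Op 2: remove (2,4)
Op 3: place WN@(2,0)
Op 4: place BN@(2,1)
Op 5: place BB@(3,3)
Op 6: remove (2,1)
Op 7: place WN@(3,0)
Op 8: place WB@(4,1)
Per-piece attacks for B:
  BB@(3,3): attacks (4,4) (4,2) (2,4) (2,2) (1,1) (0,0)
Union (6 distinct): (0,0) (1,1) (2,2) (2,4) (4,2) (4,4)

Answer: 6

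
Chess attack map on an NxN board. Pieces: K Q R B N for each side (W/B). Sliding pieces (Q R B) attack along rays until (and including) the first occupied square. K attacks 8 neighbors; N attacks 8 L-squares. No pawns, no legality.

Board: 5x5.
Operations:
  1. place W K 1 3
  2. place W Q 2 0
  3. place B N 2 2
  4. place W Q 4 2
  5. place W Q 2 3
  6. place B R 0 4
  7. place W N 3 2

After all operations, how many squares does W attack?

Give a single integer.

Op 1: place WK@(1,3)
Op 2: place WQ@(2,0)
Op 3: place BN@(2,2)
Op 4: place WQ@(4,2)
Op 5: place WQ@(2,3)
Op 6: place BR@(0,4)
Op 7: place WN@(3,2)
Per-piece attacks for W:
  WK@(1,3): attacks (1,4) (1,2) (2,3) (0,3) (2,4) (2,2) (0,4) (0,2)
  WQ@(2,0): attacks (2,1) (2,2) (3,0) (4,0) (1,0) (0,0) (3,1) (4,2) (1,1) (0,2) [ray(0,1) blocked at (2,2); ray(1,1) blocked at (4,2)]
  WQ@(2,3): attacks (2,4) (2,2) (3,3) (4,3) (1,3) (3,4) (3,2) (1,4) (1,2) (0,1) [ray(0,-1) blocked at (2,2); ray(-1,0) blocked at (1,3); ray(1,-1) blocked at (3,2)]
  WN@(3,2): attacks (4,4) (2,4) (1,3) (4,0) (2,0) (1,1)
  WQ@(4,2): attacks (4,3) (4,4) (4,1) (4,0) (3,2) (3,3) (2,4) (3,1) (2,0) [ray(-1,0) blocked at (3,2); ray(-1,-1) blocked at (2,0)]
Union (25 distinct): (0,0) (0,1) (0,2) (0,3) (0,4) (1,0) (1,1) (1,2) (1,3) (1,4) (2,0) (2,1) (2,2) (2,3) (2,4) (3,0) (3,1) (3,2) (3,3) (3,4) (4,0) (4,1) (4,2) (4,3) (4,4)

Answer: 25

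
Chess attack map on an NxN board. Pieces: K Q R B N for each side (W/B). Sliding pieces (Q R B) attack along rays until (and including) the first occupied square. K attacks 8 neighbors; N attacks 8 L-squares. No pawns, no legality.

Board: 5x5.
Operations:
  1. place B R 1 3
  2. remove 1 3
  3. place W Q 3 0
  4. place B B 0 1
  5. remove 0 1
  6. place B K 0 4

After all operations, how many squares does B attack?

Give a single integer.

Answer: 3

Derivation:
Op 1: place BR@(1,3)
Op 2: remove (1,3)
Op 3: place WQ@(3,0)
Op 4: place BB@(0,1)
Op 5: remove (0,1)
Op 6: place BK@(0,4)
Per-piece attacks for B:
  BK@(0,4): attacks (0,3) (1,4) (1,3)
Union (3 distinct): (0,3) (1,3) (1,4)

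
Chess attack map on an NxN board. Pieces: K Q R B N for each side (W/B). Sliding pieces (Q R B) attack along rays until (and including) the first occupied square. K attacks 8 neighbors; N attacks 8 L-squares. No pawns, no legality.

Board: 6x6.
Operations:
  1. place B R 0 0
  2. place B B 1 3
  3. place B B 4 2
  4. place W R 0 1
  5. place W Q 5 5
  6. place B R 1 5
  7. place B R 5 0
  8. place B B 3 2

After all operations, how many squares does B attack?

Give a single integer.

Op 1: place BR@(0,0)
Op 2: place BB@(1,3)
Op 3: place BB@(4,2)
Op 4: place WR@(0,1)
Op 5: place WQ@(5,5)
Op 6: place BR@(1,5)
Op 7: place BR@(5,0)
Op 8: place BB@(3,2)
Per-piece attacks for B:
  BR@(0,0): attacks (0,1) (1,0) (2,0) (3,0) (4,0) (5,0) [ray(0,1) blocked at (0,1); ray(1,0) blocked at (5,0)]
  BB@(1,3): attacks (2,4) (3,5) (2,2) (3,1) (4,0) (0,4) (0,2)
  BR@(1,5): attacks (1,4) (1,3) (2,5) (3,5) (4,5) (5,5) (0,5) [ray(0,-1) blocked at (1,3); ray(1,0) blocked at (5,5)]
  BB@(3,2): attacks (4,3) (5,4) (4,1) (5,0) (2,3) (1,4) (0,5) (2,1) (1,0) [ray(1,-1) blocked at (5,0)]
  BB@(4,2): attacks (5,3) (5,1) (3,3) (2,4) (1,5) (3,1) (2,0) [ray(-1,1) blocked at (1,5)]
  BR@(5,0): attacks (5,1) (5,2) (5,3) (5,4) (5,5) (4,0) (3,0) (2,0) (1,0) (0,0) [ray(0,1) blocked at (5,5); ray(-1,0) blocked at (0,0)]
Union (29 distinct): (0,0) (0,1) (0,2) (0,4) (0,5) (1,0) (1,3) (1,4) (1,5) (2,0) (2,1) (2,2) (2,3) (2,4) (2,5) (3,0) (3,1) (3,3) (3,5) (4,0) (4,1) (4,3) (4,5) (5,0) (5,1) (5,2) (5,3) (5,4) (5,5)

Answer: 29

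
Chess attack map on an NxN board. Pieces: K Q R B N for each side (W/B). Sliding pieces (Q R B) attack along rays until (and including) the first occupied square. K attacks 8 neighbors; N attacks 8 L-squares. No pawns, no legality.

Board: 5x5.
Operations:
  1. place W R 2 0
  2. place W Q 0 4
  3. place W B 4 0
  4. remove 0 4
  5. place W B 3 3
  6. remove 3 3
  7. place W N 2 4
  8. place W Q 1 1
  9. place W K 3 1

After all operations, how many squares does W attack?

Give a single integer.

Op 1: place WR@(2,0)
Op 2: place WQ@(0,4)
Op 3: place WB@(4,0)
Op 4: remove (0,4)
Op 5: place WB@(3,3)
Op 6: remove (3,3)
Op 7: place WN@(2,4)
Op 8: place WQ@(1,1)
Op 9: place WK@(3,1)
Per-piece attacks for W:
  WQ@(1,1): attacks (1,2) (1,3) (1,4) (1,0) (2,1) (3,1) (0,1) (2,2) (3,3) (4,4) (2,0) (0,2) (0,0) [ray(1,0) blocked at (3,1); ray(1,-1) blocked at (2,0)]
  WR@(2,0): attacks (2,1) (2,2) (2,3) (2,4) (3,0) (4,0) (1,0) (0,0) [ray(0,1) blocked at (2,4); ray(1,0) blocked at (4,0)]
  WN@(2,4): attacks (3,2) (4,3) (1,2) (0,3)
  WK@(3,1): attacks (3,2) (3,0) (4,1) (2,1) (4,2) (4,0) (2,2) (2,0)
  WB@(4,0): attacks (3,1) [ray(-1,1) blocked at (3,1)]
Union (22 distinct): (0,0) (0,1) (0,2) (0,3) (1,0) (1,2) (1,3) (1,4) (2,0) (2,1) (2,2) (2,3) (2,4) (3,0) (3,1) (3,2) (3,3) (4,0) (4,1) (4,2) (4,3) (4,4)

Answer: 22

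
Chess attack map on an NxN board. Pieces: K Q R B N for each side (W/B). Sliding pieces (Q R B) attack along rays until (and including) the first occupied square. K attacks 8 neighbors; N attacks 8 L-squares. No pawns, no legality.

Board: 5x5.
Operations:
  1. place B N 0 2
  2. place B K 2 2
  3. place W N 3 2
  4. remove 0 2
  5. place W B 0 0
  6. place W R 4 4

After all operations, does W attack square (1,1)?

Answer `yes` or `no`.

Op 1: place BN@(0,2)
Op 2: place BK@(2,2)
Op 3: place WN@(3,2)
Op 4: remove (0,2)
Op 5: place WB@(0,0)
Op 6: place WR@(4,4)
Per-piece attacks for W:
  WB@(0,0): attacks (1,1) (2,2) [ray(1,1) blocked at (2,2)]
  WN@(3,2): attacks (4,4) (2,4) (1,3) (4,0) (2,0) (1,1)
  WR@(4,4): attacks (4,3) (4,2) (4,1) (4,0) (3,4) (2,4) (1,4) (0,4)
W attacks (1,1): yes

Answer: yes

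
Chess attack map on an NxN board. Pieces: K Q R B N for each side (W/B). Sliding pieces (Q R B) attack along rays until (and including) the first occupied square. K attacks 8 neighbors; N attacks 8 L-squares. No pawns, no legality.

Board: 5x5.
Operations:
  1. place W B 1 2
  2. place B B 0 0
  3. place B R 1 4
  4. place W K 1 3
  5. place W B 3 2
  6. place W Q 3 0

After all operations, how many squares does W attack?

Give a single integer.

Op 1: place WB@(1,2)
Op 2: place BB@(0,0)
Op 3: place BR@(1,4)
Op 4: place WK@(1,3)
Op 5: place WB@(3,2)
Op 6: place WQ@(3,0)
Per-piece attacks for W:
  WB@(1,2): attacks (2,3) (3,4) (2,1) (3,0) (0,3) (0,1) [ray(1,-1) blocked at (3,0)]
  WK@(1,3): attacks (1,4) (1,2) (2,3) (0,3) (2,4) (2,2) (0,4) (0,2)
  WQ@(3,0): attacks (3,1) (3,2) (4,0) (2,0) (1,0) (0,0) (4,1) (2,1) (1,2) [ray(0,1) blocked at (3,2); ray(-1,0) blocked at (0,0); ray(-1,1) blocked at (1,2)]
  WB@(3,2): attacks (4,3) (4,1) (2,3) (1,4) (2,1) (1,0) [ray(-1,1) blocked at (1,4)]
Union (20 distinct): (0,0) (0,1) (0,2) (0,3) (0,4) (1,0) (1,2) (1,4) (2,0) (2,1) (2,2) (2,3) (2,4) (3,0) (3,1) (3,2) (3,4) (4,0) (4,1) (4,3)

Answer: 20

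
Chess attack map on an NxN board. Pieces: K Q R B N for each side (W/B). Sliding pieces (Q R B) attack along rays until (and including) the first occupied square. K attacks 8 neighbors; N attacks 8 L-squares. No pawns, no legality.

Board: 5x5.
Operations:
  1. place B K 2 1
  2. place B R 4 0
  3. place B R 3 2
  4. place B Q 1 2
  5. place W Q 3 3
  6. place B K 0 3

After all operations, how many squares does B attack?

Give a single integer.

Op 1: place BK@(2,1)
Op 2: place BR@(4,0)
Op 3: place BR@(3,2)
Op 4: place BQ@(1,2)
Op 5: place WQ@(3,3)
Op 6: place BK@(0,3)
Per-piece attacks for B:
  BK@(0,3): attacks (0,4) (0,2) (1,3) (1,4) (1,2)
  BQ@(1,2): attacks (1,3) (1,4) (1,1) (1,0) (2,2) (3,2) (0,2) (2,3) (3,4) (2,1) (0,3) (0,1) [ray(1,0) blocked at (3,2); ray(1,-1) blocked at (2,1); ray(-1,1) blocked at (0,3)]
  BK@(2,1): attacks (2,2) (2,0) (3,1) (1,1) (3,2) (3,0) (1,2) (1,0)
  BR@(3,2): attacks (3,3) (3,1) (3,0) (4,2) (2,2) (1,2) [ray(0,1) blocked at (3,3); ray(-1,0) blocked at (1,2)]
  BR@(4,0): attacks (4,1) (4,2) (4,3) (4,4) (3,0) (2,0) (1,0) (0,0)
Union (23 distinct): (0,0) (0,1) (0,2) (0,3) (0,4) (1,0) (1,1) (1,2) (1,3) (1,4) (2,0) (2,1) (2,2) (2,3) (3,0) (3,1) (3,2) (3,3) (3,4) (4,1) (4,2) (4,3) (4,4)

Answer: 23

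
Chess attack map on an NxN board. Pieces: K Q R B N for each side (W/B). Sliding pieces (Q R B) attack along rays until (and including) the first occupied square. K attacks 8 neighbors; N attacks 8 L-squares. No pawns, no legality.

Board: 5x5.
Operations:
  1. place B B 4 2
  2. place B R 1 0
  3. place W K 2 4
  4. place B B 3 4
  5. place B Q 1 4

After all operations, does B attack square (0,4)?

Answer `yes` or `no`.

Answer: yes

Derivation:
Op 1: place BB@(4,2)
Op 2: place BR@(1,0)
Op 3: place WK@(2,4)
Op 4: place BB@(3,4)
Op 5: place BQ@(1,4)
Per-piece attacks for B:
  BR@(1,0): attacks (1,1) (1,2) (1,3) (1,4) (2,0) (3,0) (4,0) (0,0) [ray(0,1) blocked at (1,4)]
  BQ@(1,4): attacks (1,3) (1,2) (1,1) (1,0) (2,4) (0,4) (2,3) (3,2) (4,1) (0,3) [ray(0,-1) blocked at (1,0); ray(1,0) blocked at (2,4)]
  BB@(3,4): attacks (4,3) (2,3) (1,2) (0,1)
  BB@(4,2): attacks (3,3) (2,4) (3,1) (2,0) [ray(-1,1) blocked at (2,4)]
B attacks (0,4): yes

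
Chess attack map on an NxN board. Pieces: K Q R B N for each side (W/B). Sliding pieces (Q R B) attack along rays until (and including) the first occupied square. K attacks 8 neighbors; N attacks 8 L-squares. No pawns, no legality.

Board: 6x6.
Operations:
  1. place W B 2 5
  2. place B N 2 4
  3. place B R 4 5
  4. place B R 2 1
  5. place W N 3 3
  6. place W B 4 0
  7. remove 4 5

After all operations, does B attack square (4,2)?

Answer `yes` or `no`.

Answer: no

Derivation:
Op 1: place WB@(2,5)
Op 2: place BN@(2,4)
Op 3: place BR@(4,5)
Op 4: place BR@(2,1)
Op 5: place WN@(3,3)
Op 6: place WB@(4,0)
Op 7: remove (4,5)
Per-piece attacks for B:
  BR@(2,1): attacks (2,2) (2,3) (2,4) (2,0) (3,1) (4,1) (5,1) (1,1) (0,1) [ray(0,1) blocked at (2,4)]
  BN@(2,4): attacks (4,5) (0,5) (3,2) (4,3) (1,2) (0,3)
B attacks (4,2): no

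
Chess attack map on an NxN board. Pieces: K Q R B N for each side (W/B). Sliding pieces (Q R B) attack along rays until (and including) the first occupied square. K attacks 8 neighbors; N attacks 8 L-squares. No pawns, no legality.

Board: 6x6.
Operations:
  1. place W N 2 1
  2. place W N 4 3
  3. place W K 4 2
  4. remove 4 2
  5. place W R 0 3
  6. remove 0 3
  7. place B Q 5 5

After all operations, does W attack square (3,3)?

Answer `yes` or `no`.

Op 1: place WN@(2,1)
Op 2: place WN@(4,3)
Op 3: place WK@(4,2)
Op 4: remove (4,2)
Op 5: place WR@(0,3)
Op 6: remove (0,3)
Op 7: place BQ@(5,5)
Per-piece attacks for W:
  WN@(2,1): attacks (3,3) (4,2) (1,3) (0,2) (4,0) (0,0)
  WN@(4,3): attacks (5,5) (3,5) (2,4) (5,1) (3,1) (2,2)
W attacks (3,3): yes

Answer: yes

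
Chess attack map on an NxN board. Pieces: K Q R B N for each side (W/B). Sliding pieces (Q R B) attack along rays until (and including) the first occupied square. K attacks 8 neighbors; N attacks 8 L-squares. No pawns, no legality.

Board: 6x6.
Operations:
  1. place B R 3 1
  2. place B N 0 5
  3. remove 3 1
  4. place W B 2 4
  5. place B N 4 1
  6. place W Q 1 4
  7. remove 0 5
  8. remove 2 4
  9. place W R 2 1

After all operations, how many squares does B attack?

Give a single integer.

Op 1: place BR@(3,1)
Op 2: place BN@(0,5)
Op 3: remove (3,1)
Op 4: place WB@(2,4)
Op 5: place BN@(4,1)
Op 6: place WQ@(1,4)
Op 7: remove (0,5)
Op 8: remove (2,4)
Op 9: place WR@(2,1)
Per-piece attacks for B:
  BN@(4,1): attacks (5,3) (3,3) (2,2) (2,0)
Union (4 distinct): (2,0) (2,2) (3,3) (5,3)

Answer: 4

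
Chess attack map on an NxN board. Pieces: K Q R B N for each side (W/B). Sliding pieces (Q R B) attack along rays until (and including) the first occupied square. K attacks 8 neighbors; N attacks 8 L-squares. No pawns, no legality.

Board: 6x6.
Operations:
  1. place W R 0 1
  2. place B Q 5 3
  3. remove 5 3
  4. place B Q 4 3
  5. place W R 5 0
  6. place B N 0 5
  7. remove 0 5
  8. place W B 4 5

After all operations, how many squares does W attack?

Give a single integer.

Op 1: place WR@(0,1)
Op 2: place BQ@(5,3)
Op 3: remove (5,3)
Op 4: place BQ@(4,3)
Op 5: place WR@(5,0)
Op 6: place BN@(0,5)
Op 7: remove (0,5)
Op 8: place WB@(4,5)
Per-piece attacks for W:
  WR@(0,1): attacks (0,2) (0,3) (0,4) (0,5) (0,0) (1,1) (2,1) (3,1) (4,1) (5,1)
  WB@(4,5): attacks (5,4) (3,4) (2,3) (1,2) (0,1) [ray(-1,-1) blocked at (0,1)]
  WR@(5,0): attacks (5,1) (5,2) (5,3) (5,4) (5,5) (4,0) (3,0) (2,0) (1,0) (0,0)
Union (22 distinct): (0,0) (0,1) (0,2) (0,3) (0,4) (0,5) (1,0) (1,1) (1,2) (2,0) (2,1) (2,3) (3,0) (3,1) (3,4) (4,0) (4,1) (5,1) (5,2) (5,3) (5,4) (5,5)

Answer: 22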